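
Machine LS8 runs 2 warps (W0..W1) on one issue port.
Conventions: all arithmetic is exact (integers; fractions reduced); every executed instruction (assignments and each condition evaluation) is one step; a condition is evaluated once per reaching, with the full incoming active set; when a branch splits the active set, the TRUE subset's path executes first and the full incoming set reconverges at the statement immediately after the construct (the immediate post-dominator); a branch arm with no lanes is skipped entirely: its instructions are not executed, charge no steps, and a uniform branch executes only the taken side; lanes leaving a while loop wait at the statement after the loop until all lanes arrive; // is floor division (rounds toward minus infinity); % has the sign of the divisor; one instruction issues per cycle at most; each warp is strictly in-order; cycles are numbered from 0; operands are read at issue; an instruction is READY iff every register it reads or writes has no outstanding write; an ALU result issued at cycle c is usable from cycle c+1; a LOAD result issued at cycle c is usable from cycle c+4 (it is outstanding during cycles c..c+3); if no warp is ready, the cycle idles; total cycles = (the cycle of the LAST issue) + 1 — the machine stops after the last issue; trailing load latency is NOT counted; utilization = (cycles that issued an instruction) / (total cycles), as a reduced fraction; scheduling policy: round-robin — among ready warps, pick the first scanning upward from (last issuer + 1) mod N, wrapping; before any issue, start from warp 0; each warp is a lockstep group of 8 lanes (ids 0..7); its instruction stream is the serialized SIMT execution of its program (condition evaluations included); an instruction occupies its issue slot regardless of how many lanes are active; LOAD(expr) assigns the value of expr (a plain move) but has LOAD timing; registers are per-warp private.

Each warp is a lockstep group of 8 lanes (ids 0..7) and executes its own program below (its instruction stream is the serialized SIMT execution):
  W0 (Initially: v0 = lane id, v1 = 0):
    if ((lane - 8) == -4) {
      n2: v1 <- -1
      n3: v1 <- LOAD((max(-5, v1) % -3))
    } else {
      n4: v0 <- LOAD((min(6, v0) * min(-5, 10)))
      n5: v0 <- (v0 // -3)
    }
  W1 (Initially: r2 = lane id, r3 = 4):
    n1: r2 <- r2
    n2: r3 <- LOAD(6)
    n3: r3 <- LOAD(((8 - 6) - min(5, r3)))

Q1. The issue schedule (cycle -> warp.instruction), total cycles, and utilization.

cycle 0: W0.I0
cycle 1: W1.I0
cycle 2: W0.I1
cycle 3: W1.I1
cycle 4: W0.I2
cycle 5: W0.I3
cycle 6: idle
cycle 7: W1.I2
cycle 8: idle
cycle 9: W0.I4

Answer: 10 cycles, utilization 4/5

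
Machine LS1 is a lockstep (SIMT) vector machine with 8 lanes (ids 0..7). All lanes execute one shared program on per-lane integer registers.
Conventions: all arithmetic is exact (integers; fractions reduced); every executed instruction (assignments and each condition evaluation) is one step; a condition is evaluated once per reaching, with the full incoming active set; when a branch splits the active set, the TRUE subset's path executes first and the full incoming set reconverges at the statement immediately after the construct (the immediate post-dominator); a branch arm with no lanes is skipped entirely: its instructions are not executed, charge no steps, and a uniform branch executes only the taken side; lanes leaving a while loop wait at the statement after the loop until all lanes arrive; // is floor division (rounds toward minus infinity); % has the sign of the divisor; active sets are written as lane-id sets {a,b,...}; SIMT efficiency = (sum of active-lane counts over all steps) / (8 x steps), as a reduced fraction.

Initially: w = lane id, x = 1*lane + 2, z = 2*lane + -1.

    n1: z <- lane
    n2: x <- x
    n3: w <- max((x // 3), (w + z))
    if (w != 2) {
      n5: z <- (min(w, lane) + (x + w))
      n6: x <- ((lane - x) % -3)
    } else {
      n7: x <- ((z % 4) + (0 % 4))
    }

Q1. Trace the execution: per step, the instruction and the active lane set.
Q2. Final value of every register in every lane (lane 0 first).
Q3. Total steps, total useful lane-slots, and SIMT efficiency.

step 0: z <- lane                    {0,1,2,3,4,5,6,7}
step 1: x <- x                       {0,1,2,3,4,5,6,7}
step 2: w <- max((x // 3), (w + z))  {0,1,2,3,4,5,6,7}
step 3: eval (w != 2)                {0,1,2,3,4,5,6,7}
step 4: z <- (min(w, lane) + (x + w)) {0,2,3,4,5,6,7}
step 5: x <- ((lane - x) % -3)       {0,2,3,4,5,6,7}
step 6: x <- ((z % 4) + (0 % 4))     {1}

Answer: 7 steps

w: 0,2,4,6,8,10,12,14
x: -2,1,-2,-2,-2,-2,-2,-2
z: 2,1,10,14,18,22,26,30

steps = 7; useful = 47; efficiency = 47/56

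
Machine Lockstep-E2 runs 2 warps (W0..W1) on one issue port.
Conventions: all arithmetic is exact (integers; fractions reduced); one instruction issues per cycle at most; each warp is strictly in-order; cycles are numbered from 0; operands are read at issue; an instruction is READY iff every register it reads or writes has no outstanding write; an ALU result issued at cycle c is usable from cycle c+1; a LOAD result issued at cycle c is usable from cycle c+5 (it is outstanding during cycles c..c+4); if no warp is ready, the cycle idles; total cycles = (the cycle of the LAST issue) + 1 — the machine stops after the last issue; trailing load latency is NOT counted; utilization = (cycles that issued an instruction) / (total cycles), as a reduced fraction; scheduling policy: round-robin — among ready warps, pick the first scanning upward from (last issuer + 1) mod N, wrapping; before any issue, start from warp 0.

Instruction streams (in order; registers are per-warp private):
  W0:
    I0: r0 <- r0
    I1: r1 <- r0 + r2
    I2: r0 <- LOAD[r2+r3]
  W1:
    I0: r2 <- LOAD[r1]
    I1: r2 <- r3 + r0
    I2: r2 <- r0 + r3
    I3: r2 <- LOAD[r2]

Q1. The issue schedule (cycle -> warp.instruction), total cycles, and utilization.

cycle 0: W0.I0
cycle 1: W1.I0
cycle 2: W0.I1
cycle 3: W0.I2
cycle 4: idle
cycle 5: idle
cycle 6: W1.I1
cycle 7: W1.I2
cycle 8: W1.I3

Answer: 9 cycles, utilization 7/9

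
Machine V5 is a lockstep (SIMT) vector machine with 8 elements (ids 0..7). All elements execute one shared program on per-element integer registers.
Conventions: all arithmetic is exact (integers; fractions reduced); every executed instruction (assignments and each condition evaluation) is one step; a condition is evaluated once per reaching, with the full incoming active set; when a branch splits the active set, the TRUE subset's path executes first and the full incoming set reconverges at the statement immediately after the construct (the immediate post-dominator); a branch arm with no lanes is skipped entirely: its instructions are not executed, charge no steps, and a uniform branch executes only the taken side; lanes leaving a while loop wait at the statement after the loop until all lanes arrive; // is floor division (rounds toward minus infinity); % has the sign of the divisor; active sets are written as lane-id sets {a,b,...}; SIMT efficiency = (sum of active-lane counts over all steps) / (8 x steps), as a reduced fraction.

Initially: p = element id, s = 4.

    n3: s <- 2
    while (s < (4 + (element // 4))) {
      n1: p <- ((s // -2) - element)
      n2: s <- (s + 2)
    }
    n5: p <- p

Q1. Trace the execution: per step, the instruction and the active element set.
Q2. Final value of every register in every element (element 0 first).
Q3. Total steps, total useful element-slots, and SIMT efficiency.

step 0: s <- 2                       {0,1,2,3,4,5,6,7}
step 1: eval (s < (4 + (element // 4))) {0,1,2,3,4,5,6,7}
step 2: p <- ((s // -2) - element)   {0,1,2,3,4,5,6,7}
step 3: s <- (s + 2)                 {0,1,2,3,4,5,6,7}
step 4: eval (s < (4 + (element // 4))) {0,1,2,3,4,5,6,7}
step 5: p <- ((s // -2) - element)   {4,5,6,7}
step 6: s <- (s + 2)                 {4,5,6,7}
step 7: eval (s < (4 + (element // 4))) {4,5,6,7}
step 8: p <- p                       {0,1,2,3,4,5,6,7}

Answer: 9 steps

p: -1,-2,-3,-4,-6,-7,-8,-9
s: 4,4,4,4,6,6,6,6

steps = 9; useful = 60; efficiency = 60/72 = 5/6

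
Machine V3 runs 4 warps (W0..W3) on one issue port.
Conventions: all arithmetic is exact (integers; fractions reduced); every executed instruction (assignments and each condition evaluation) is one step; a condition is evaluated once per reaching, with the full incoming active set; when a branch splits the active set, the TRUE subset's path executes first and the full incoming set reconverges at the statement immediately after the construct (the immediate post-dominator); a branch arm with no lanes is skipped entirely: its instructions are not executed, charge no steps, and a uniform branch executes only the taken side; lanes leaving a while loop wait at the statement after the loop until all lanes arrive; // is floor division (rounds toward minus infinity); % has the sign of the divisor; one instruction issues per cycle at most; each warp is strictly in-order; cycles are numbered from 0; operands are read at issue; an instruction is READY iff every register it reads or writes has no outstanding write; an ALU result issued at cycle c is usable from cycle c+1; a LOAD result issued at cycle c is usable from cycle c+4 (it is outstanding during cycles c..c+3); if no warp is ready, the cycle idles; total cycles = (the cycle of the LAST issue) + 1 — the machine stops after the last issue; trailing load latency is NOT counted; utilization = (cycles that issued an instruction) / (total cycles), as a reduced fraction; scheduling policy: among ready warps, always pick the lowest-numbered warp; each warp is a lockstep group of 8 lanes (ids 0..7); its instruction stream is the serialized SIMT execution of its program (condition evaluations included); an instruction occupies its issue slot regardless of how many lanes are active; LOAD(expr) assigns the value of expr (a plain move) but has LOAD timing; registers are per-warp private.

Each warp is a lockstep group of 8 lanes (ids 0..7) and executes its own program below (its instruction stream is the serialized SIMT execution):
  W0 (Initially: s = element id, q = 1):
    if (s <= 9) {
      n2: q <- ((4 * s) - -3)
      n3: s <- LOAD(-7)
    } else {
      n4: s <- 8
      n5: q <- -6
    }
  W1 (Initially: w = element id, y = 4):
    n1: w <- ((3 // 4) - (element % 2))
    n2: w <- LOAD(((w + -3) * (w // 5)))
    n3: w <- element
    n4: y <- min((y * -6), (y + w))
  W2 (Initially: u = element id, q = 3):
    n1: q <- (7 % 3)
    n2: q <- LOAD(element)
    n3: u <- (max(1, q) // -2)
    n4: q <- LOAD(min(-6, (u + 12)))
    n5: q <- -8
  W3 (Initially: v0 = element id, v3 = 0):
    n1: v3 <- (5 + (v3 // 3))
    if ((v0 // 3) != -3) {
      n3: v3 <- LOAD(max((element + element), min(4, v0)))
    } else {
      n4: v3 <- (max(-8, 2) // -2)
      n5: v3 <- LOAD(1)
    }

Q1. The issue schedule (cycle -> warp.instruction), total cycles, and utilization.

cycle 0: W0.I0
cycle 1: W0.I1
cycle 2: W0.I2
cycle 3: W1.I0
cycle 4: W1.I1
cycle 5: W2.I0
cycle 6: W2.I1
cycle 7: W3.I0
cycle 8: W1.I2
cycle 9: W1.I3
cycle 10: W2.I2
cycle 11: W2.I3
cycle 12: W3.I1
cycle 13: W3.I2
cycle 14: idle
cycle 15: W2.I4

Answer: 16 cycles, utilization 15/16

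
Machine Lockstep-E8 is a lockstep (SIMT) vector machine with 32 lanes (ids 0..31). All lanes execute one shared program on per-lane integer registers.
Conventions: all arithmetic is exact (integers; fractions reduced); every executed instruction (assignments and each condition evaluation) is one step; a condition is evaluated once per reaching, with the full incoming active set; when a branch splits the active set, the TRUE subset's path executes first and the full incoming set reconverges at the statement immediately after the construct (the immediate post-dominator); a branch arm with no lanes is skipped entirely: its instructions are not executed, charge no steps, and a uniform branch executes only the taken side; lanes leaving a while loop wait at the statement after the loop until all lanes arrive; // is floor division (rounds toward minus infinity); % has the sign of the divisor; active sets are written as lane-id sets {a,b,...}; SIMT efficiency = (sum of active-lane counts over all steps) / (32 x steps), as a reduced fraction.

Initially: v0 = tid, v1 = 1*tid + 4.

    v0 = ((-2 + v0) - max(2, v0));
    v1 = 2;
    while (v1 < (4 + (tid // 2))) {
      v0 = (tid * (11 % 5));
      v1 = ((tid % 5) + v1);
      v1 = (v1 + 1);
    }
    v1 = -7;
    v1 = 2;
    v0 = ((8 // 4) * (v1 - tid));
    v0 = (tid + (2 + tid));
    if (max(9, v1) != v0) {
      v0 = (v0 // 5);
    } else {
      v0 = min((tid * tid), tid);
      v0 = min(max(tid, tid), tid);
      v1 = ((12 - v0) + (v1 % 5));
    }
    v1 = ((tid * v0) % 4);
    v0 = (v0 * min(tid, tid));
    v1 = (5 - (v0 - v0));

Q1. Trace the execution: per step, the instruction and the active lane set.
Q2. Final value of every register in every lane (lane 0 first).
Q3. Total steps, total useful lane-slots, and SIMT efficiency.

step 0: v0 <- ((-2 + v0) - max(2, v0)) {0,1,2,3,4,5,6,7,8,9,10,11,12,13,14,15,16,17,18,19,20,21,22,23,24,25,26,27,28,29,30,31}
step 1: v1 <- 2                      {0,1,2,3,4,5,6,7,8,9,10,11,12,13,14,15,16,17,18,19,20,21,22,23,24,25,26,27,28,29,30,31}
step 2: eval (v1 < (4 + (tid // 2))) {0,1,2,3,4,5,6,7,8,9,10,11,12,13,14,15,16,17,18,19,20,21,22,23,24,25,26,27,28,29,30,31}
step 3: v0 <- (tid * (11 % 5))       {0,1,2,3,4,5,6,7,8,9,10,11,12,13,14,15,16,17,18,19,20,21,22,23,24,25,26,27,28,29,30,31}
step 4: v1 <- ((tid % 5) + v1)       {0,1,2,3,4,5,6,7,8,9,10,11,12,13,14,15,16,17,18,19,20,21,22,23,24,25,26,27,28,29,30,31}
step 5: v1 <- (v1 + 1)               {0,1,2,3,4,5,6,7,8,9,10,11,12,13,14,15,16,17,18,19,20,21,22,23,24,25,26,27,28,29,30,31}
step 6: eval (v1 < (4 + (tid // 2))) {0,1,2,3,4,5,6,7,8,9,10,11,12,13,14,15,16,17,18,19,20,21,22,23,24,25,26,27,28,29,30,31}
step 7: v0 <- (tid * (11 % 5))       {0,5,6,7,8,9,10,11,12,13,14,15,16,17,18,19,20,21,22,23,24,25,26,27,28,29,30,31}
step 8: v1 <- ((tid % 5) + v1)       {0,5,6,7,8,9,10,11,12,13,14,15,16,17,18,19,20,21,22,23,24,25,26,27,28,29,30,31}
step 9: v1 <- (v1 + 1)               {0,5,6,7,8,9,10,11,12,13,14,15,16,17,18,19,20,21,22,23,24,25,26,27,28,29,30,31}
step 10: eval (v1 < (4 + (tid // 2))) {0,5,6,7,8,9,10,11,12,13,14,15,16,17,18,19,20,21,22,23,24,25,26,27,28,29,30,31}
step 11: v0 <- (tid * (11 % 5))       {5,6,10,11,12,15,16,17,18,19,20,21,22,23,24,25,26,27,28,29,30,31}
step 12: v1 <- ((tid % 5) + v1)       {5,6,10,11,12,15,16,17,18,19,20,21,22,23,24,25,26,27,28,29,30,31}
step 13: v1 <- (v1 + 1)               {5,6,10,11,12,15,16,17,18,19,20,21,22,23,24,25,26,27,28,29,30,31}
step 14: eval (v1 < (4 + (tid // 2))) {5,6,10,11,12,15,16,17,18,19,20,21,22,23,24,25,26,27,28,29,30,31}
step 15: v0 <- (tid * (11 % 5))       {5,10,11,15,16,17,20,21,22,23,25,26,27,28,29,30,31}
step 16: v1 <- ((tid % 5) + v1)       {5,10,11,15,16,17,20,21,22,23,25,26,27,28,29,30,31}
step 17: v1 <- (v1 + 1)               {5,10,11,15,16,17,20,21,22,23,25,26,27,28,29,30,31}
step 18: eval (v1 < (4 + (tid // 2))) {5,10,11,15,16,17,20,21,22,23,25,26,27,28,29,30,31}
step 19: v0 <- (tid * (11 % 5))       {10,15,16,20,21,22,25,26,27,30,31}
step 20: v1 <- ((tid % 5) + v1)       {10,15,16,20,21,22,25,26,27,30,31}
step 21: v1 <- (v1 + 1)               {10,15,16,20,21,22,25,26,27,30,31}
step 22: eval (v1 < (4 + (tid // 2))) {10,15,16,20,21,22,25,26,27,30,31}
step 23: v0 <- (tid * (11 % 5))       {10,15,20,21,25,26,30,31}
step 24: v1 <- ((tid % 5) + v1)       {10,15,20,21,25,26,30,31}
step 25: v1 <- (v1 + 1)               {10,15,20,21,25,26,30,31}
step 26: eval (v1 < (4 + (tid // 2))) {10,15,20,21,25,26,30,31}
step 27: v0 <- (tid * (11 % 5))       {10,15,20,25,26,30,31}
step 28: v1 <- ((tid % 5) + v1)       {10,15,20,25,26,30,31}
step 29: v1 <- (v1 + 1)               {10,15,20,25,26,30,31}
step 30: eval (v1 < (4 + (tid // 2))) {10,15,20,25,26,30,31}
step 31: v0 <- (tid * (11 % 5))       {15,20,25,26,30,31}
step 32: v1 <- ((tid % 5) + v1)       {15,20,25,26,30,31}
step 33: v1 <- (v1 + 1)               {15,20,25,26,30,31}
step 34: eval (v1 < (4 + (tid // 2))) {15,20,25,26,30,31}
step 35: v0 <- (tid * (11 % 5))       {15,20,25,30,31}
step 36: v1 <- ((tid % 5) + v1)       {15,20,25,30,31}
step 37: v1 <- (v1 + 1)               {15,20,25,30,31}
step 38: eval (v1 < (4 + (tid // 2))) {15,20,25,30,31}
step 39: v0 <- (tid * (11 % 5))       {20,25,30}
step 40: v1 <- ((tid % 5) + v1)       {20,25,30}
step 41: v1 <- (v1 + 1)               {20,25,30}
step 42: eval (v1 < (4 + (tid // 2))) {20,25,30}
step 43: v0 <- (tid * (11 % 5))       {20,25,30}
step 44: v1 <- ((tid % 5) + v1)       {20,25,30}
step 45: v1 <- (v1 + 1)               {20,25,30}
step 46: eval (v1 < (4 + (tid // 2))) {20,25,30}
step 47: v0 <- (tid * (11 % 5))       {20,25,30}
step 48: v1 <- ((tid % 5) + v1)       {20,25,30}
step 49: v1 <- (v1 + 1)               {20,25,30}
step 50: eval (v1 < (4 + (tid // 2))) {20,25,30}
step 51: v0 <- (tid * (11 % 5))       {25,30}
step 52: v1 <- ((tid % 5) + v1)       {25,30}
step 53: v1 <- (v1 + 1)               {25,30}
step 54: eval (v1 < (4 + (tid // 2))) {25,30}
step 55: v0 <- (tid * (11 % 5))       {25,30}
step 56: v1 <- ((tid % 5) + v1)       {25,30}
step 57: v1 <- (v1 + 1)               {25,30}
step 58: eval (v1 < (4 + (tid // 2))) {25,30}
step 59: v0 <- (tid * (11 % 5))       {30}
step 60: v1 <- ((tid % 5) + v1)       {30}
step 61: v1 <- (v1 + 1)               {30}
step 62: eval (v1 < (4 + (tid // 2))) {30}
step 63: v0 <- (tid * (11 % 5))       {30}
step 64: v1 <- ((tid % 5) + v1)       {30}
step 65: v1 <- (v1 + 1)               {30}
step 66: eval (v1 < (4 + (tid // 2))) {30}
step 67: v0 <- (tid * (11 % 5))       {30}
step 68: v1 <- ((tid % 5) + v1)       {30}
step 69: v1 <- (v1 + 1)               {30}
step 70: eval (v1 < (4 + (tid // 2))) {30}
step 71: v1 <- -7                     {0,1,2,3,4,5,6,7,8,9,10,11,12,13,14,15,16,17,18,19,20,21,22,23,24,25,26,27,28,29,30,31}
step 72: v1 <- 2                      {0,1,2,3,4,5,6,7,8,9,10,11,12,13,14,15,16,17,18,19,20,21,22,23,24,25,26,27,28,29,30,31}
step 73: v0 <- ((8 // 4) * (v1 - tid)) {0,1,2,3,4,5,6,7,8,9,10,11,12,13,14,15,16,17,18,19,20,21,22,23,24,25,26,27,28,29,30,31}
step 74: v0 <- (tid + (2 + tid))      {0,1,2,3,4,5,6,7,8,9,10,11,12,13,14,15,16,17,18,19,20,21,22,23,24,25,26,27,28,29,30,31}
step 75: eval (max(9, v1) != v0)      {0,1,2,3,4,5,6,7,8,9,10,11,12,13,14,15,16,17,18,19,20,21,22,23,24,25,26,27,28,29,30,31}
step 76: v0 <- (v0 // 5)              {0,1,2,3,4,5,6,7,8,9,10,11,12,13,14,15,16,17,18,19,20,21,22,23,24,25,26,27,28,29,30,31}
step 77: v1 <- ((tid * v0) % 4)       {0,1,2,3,4,5,6,7,8,9,10,11,12,13,14,15,16,17,18,19,20,21,22,23,24,25,26,27,28,29,30,31}
step 78: v0 <- (v0 * min(tid, tid))   {0,1,2,3,4,5,6,7,8,9,10,11,12,13,14,15,16,17,18,19,20,21,22,23,24,25,26,27,28,29,30,31}
step 79: v1 <- (5 - (v0 - v0))        {0,1,2,3,4,5,6,7,8,9,10,11,12,13,14,15,16,17,18,19,20,21,22,23,24,25,26,27,28,29,30,31}

Answer: 80 steps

v0: 0,0,2,3,8,10,12,21,24,36,40,44,60,65,84,90,96,119,126,152,160,168,198,207,240,250,260,297,308,348,360,372
v1: 5,5,5,5,5,5,5,5,5,5,5,5,5,5,5,5,5,5,5,5,5,5,5,5,5,5,5,5,5,5,5,5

steps = 80; useful = 992; efficiency = 992/2560 = 31/80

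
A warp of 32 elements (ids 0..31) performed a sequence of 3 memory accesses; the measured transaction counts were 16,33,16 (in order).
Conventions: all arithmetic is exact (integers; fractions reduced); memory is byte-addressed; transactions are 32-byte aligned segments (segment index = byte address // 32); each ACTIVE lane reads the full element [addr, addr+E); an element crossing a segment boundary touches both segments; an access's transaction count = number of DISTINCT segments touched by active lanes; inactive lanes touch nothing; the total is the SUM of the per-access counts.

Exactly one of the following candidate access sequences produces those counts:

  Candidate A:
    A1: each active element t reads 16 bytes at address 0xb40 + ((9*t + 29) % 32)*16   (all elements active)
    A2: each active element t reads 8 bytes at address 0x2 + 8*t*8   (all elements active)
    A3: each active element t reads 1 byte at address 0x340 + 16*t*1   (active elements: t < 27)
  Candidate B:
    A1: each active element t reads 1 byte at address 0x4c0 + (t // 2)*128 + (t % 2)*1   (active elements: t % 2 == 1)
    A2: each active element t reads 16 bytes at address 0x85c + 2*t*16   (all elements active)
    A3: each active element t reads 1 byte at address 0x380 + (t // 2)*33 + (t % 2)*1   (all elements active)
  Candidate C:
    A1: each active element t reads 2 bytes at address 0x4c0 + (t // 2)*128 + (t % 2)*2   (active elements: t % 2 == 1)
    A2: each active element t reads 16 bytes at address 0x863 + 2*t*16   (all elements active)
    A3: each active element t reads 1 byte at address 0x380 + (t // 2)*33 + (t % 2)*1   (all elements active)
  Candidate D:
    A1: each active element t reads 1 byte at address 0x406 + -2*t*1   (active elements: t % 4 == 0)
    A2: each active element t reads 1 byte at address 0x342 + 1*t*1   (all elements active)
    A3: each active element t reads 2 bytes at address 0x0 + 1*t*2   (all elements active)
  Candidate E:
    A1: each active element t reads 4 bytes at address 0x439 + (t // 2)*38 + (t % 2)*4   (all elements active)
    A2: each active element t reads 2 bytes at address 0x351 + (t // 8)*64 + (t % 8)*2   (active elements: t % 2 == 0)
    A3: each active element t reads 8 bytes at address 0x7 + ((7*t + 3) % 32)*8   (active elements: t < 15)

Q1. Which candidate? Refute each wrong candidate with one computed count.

A: A2 gives 32 transactions, not 33
C: A2 gives 32 transactions, not 33
D: A1 gives 3 transactions, not 16
E: A1 gives 19 transactions, not 16
B: all counts match (16,33,16)

Answer: B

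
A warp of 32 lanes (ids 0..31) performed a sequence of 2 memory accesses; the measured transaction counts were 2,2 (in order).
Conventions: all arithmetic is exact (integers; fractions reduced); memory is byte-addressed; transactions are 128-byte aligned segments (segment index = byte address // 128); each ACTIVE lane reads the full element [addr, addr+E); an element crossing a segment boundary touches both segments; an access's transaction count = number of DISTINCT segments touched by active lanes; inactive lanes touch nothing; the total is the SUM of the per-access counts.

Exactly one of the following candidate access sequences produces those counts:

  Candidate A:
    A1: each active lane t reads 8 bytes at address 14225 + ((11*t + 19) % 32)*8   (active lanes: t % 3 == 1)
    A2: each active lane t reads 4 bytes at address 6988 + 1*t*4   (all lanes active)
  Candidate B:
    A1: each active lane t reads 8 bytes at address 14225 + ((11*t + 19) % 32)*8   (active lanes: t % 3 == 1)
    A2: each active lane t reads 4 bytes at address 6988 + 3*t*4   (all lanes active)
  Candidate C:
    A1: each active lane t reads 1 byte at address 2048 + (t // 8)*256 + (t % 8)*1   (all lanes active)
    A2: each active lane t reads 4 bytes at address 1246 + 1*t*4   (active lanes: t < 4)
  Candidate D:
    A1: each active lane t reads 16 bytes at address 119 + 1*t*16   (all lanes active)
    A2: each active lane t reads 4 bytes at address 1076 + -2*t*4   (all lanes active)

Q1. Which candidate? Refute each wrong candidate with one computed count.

B: A2 gives 4 transactions, not 2
C: A1 gives 4 transactions, not 2
D: A1 gives 5 transactions, not 2
A: all counts match (2,2)

Answer: A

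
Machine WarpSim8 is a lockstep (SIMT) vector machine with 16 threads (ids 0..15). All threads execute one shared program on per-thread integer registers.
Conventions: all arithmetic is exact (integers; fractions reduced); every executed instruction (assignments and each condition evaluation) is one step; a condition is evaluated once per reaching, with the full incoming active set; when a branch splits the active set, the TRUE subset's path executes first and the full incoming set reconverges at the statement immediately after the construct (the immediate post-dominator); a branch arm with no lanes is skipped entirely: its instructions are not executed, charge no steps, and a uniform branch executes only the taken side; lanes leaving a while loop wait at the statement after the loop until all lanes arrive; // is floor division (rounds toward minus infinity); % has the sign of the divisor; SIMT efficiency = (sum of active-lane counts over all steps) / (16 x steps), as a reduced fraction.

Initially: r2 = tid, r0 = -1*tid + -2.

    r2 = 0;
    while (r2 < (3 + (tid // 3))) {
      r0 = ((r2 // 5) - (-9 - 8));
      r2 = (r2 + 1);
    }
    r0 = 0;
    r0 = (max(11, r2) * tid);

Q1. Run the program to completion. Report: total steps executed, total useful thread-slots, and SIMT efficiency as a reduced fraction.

Answer: 28 steps, 313 useful, 313/448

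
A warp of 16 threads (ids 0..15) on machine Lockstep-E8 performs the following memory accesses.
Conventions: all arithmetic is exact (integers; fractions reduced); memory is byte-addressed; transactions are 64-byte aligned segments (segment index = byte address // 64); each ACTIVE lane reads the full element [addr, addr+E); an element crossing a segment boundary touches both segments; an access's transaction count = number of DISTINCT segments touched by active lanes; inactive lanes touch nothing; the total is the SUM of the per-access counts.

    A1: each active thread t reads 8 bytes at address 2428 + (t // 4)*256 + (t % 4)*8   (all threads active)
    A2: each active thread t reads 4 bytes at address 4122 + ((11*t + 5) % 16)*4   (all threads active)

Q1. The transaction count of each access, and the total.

A1: 8 transactions
A2: 2 transactions

Answer: 8,2; total 10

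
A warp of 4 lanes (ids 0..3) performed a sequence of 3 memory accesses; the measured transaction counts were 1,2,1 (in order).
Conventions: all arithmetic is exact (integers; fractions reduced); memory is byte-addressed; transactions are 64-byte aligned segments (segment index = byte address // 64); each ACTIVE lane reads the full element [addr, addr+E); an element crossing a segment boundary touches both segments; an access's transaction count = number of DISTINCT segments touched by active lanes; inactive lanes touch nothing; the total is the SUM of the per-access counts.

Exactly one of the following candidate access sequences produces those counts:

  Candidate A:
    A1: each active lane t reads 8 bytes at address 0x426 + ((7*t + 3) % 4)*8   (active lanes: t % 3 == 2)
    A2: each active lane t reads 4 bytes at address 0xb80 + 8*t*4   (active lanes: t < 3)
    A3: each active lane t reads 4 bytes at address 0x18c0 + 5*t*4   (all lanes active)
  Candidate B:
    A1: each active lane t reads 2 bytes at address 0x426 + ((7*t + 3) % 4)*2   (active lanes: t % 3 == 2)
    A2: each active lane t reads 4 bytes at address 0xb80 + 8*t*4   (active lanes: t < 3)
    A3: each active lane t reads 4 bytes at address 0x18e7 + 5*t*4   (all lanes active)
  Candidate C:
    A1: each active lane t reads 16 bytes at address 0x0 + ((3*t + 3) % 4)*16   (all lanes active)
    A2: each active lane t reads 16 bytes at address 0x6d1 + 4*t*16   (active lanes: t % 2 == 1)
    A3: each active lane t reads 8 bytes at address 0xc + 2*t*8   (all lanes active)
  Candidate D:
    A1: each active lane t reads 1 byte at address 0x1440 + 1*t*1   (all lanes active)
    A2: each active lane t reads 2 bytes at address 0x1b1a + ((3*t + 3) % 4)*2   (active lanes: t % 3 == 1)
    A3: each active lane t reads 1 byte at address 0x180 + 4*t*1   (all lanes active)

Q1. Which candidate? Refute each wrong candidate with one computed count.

B: A3 gives 2 transactions, not 1
C: A3 gives 2 transactions, not 1
D: A2 gives 1 transaction, not 2
A: all counts match (1,2,1)

Answer: A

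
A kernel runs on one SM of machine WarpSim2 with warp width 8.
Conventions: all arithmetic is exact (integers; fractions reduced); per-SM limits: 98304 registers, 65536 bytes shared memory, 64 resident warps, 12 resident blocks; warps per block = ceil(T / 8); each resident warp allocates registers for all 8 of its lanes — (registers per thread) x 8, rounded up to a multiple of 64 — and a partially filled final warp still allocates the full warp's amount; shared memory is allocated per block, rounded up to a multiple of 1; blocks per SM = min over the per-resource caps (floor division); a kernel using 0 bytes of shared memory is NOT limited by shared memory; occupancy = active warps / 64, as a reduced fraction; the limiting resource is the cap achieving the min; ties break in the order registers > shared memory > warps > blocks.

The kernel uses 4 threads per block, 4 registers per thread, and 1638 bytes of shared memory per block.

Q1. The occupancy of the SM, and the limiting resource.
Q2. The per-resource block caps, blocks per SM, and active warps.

Answer: occupancy 3/16, limited by blocks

registers: 1536 blocks
shared memory: 40 blocks
warps: 64 blocks
blocks: 12 blocks

Answer: 12 blocks, 12 active warps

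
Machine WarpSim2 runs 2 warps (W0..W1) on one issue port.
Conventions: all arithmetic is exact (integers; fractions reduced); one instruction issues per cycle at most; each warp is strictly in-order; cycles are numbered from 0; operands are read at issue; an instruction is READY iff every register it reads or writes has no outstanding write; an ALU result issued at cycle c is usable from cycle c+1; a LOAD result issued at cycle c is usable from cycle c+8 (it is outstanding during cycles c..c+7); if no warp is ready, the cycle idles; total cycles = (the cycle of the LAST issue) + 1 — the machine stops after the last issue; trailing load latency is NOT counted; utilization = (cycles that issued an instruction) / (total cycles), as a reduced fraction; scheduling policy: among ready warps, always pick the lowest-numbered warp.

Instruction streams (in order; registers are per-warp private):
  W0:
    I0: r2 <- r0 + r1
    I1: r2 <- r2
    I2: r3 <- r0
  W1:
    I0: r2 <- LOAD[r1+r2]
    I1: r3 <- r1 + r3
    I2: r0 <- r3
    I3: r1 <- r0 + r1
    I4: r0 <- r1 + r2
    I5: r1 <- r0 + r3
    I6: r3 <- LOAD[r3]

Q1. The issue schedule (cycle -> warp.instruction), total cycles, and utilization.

cycle 0: W0.I0
cycle 1: W0.I1
cycle 2: W0.I2
cycle 3: W1.I0
cycle 4: W1.I1
cycle 5: W1.I2
cycle 6: W1.I3
cycle 7: idle
cycle 8: idle
cycle 9: idle
cycle 10: idle
cycle 11: W1.I4
cycle 12: W1.I5
cycle 13: W1.I6

Answer: 14 cycles, utilization 5/7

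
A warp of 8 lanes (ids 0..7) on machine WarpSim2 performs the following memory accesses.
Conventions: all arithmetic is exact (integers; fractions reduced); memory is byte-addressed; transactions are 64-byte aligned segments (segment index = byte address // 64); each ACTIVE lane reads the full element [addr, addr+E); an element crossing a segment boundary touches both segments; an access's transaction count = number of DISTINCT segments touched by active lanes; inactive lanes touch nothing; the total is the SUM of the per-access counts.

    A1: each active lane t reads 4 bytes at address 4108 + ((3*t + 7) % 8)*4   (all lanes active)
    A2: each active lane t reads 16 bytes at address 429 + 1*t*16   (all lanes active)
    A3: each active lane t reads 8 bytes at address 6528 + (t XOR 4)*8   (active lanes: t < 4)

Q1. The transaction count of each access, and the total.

A1: 1 transaction
A2: 3 transactions
A3: 1 transaction

Answer: 1,3,1; total 5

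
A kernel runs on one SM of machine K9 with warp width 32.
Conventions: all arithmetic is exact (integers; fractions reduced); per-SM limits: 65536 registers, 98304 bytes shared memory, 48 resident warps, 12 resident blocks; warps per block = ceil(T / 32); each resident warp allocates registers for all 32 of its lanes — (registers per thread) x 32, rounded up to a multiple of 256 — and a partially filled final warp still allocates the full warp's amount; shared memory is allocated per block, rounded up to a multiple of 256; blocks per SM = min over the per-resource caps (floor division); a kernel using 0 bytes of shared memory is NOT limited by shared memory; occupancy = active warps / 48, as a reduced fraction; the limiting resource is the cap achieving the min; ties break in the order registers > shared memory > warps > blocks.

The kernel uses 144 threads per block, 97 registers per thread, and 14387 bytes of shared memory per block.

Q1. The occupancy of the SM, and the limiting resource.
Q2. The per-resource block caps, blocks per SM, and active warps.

Answer: occupancy 5/16, limited by registers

registers: 3 blocks
shared memory: 6 blocks
warps: 9 blocks
blocks: 12 blocks

Answer: 3 blocks, 15 active warps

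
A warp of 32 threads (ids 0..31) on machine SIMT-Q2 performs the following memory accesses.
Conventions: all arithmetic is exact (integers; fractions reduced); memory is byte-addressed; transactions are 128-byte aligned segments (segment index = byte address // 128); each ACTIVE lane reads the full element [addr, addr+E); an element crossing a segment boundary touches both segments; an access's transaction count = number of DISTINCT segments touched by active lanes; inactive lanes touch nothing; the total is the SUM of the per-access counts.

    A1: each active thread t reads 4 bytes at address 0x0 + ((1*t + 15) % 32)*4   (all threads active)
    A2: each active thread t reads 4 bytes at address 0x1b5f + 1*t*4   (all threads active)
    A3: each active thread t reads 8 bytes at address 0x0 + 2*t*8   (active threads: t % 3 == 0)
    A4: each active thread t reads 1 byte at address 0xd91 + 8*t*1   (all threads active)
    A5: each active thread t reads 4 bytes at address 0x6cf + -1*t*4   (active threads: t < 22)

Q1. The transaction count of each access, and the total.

A1: 1 transaction
A2: 2 transactions
A3: 4 transactions
A4: 3 transactions
A5: 2 transactions

Answer: 1,2,4,3,2; total 12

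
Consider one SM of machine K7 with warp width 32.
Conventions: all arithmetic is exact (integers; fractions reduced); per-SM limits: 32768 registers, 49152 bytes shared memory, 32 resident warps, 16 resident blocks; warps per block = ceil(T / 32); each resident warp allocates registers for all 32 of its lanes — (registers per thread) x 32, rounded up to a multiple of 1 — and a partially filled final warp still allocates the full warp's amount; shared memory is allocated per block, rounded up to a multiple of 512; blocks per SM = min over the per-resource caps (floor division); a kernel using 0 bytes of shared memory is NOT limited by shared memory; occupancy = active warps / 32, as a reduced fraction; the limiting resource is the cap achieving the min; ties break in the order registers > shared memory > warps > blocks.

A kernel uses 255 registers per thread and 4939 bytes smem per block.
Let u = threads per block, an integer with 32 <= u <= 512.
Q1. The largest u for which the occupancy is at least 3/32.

Answer: u = 128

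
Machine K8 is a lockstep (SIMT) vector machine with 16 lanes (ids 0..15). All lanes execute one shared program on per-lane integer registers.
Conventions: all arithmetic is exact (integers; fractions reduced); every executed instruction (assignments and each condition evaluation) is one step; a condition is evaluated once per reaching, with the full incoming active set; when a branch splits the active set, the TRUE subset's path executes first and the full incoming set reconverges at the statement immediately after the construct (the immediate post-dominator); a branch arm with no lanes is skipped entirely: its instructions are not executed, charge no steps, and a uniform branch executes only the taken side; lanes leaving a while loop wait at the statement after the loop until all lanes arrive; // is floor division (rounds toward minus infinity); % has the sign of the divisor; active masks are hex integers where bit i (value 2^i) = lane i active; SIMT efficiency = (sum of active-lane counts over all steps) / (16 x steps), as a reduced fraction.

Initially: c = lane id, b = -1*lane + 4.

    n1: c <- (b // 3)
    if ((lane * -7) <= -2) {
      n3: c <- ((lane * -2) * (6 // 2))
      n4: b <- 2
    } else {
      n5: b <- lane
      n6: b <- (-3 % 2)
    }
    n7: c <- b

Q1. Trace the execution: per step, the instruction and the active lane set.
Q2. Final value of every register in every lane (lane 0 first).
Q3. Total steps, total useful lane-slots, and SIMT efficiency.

step 0: c <- (b // 3)                0xffff
step 1: eval ((lane * -7) <= -2)     0xffff
step 2: c <- ((lane * -2) * (6 // 2)) 0xfffe
step 3: b <- 2                       0xfffe
step 4: b <- lane                    0x0001
step 5: b <- (-3 % 2)                0x0001
step 6: c <- b                       0xffff

Answer: 7 steps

c: 1,2,2,2,2,2,2,2,2,2,2,2,2,2,2,2
b: 1,2,2,2,2,2,2,2,2,2,2,2,2,2,2,2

steps = 7; useful = 80; efficiency = 80/112 = 5/7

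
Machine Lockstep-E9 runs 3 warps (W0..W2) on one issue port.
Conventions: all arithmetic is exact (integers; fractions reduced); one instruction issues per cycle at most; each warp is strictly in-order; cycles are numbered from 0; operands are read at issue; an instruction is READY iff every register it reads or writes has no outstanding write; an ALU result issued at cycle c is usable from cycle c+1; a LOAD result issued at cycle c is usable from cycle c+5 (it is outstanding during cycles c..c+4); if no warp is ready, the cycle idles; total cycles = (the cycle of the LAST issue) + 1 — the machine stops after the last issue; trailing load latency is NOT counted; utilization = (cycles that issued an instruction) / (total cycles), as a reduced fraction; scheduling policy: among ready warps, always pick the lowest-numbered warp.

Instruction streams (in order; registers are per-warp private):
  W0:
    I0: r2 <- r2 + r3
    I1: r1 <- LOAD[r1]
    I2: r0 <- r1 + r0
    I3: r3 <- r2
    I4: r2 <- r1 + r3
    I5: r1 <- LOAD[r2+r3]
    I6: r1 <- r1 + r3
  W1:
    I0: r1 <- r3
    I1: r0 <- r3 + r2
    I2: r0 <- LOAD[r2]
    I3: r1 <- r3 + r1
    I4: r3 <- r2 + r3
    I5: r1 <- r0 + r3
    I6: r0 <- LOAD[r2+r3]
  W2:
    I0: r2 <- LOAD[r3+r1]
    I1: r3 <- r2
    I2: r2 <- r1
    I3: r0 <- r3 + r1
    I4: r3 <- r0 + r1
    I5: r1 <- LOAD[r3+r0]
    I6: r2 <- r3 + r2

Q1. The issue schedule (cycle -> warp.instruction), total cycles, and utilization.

cycle 0: W0.I0
cycle 1: W0.I1
cycle 2: W1.I0
cycle 3: W1.I1
cycle 4: W1.I2
cycle 5: W1.I3
cycle 6: W0.I2
cycle 7: W0.I3
cycle 8: W0.I4
cycle 9: W0.I5
cycle 10: W1.I4
cycle 11: W1.I5
cycle 12: W1.I6
cycle 13: W2.I0
cycle 14: W0.I6
cycle 15: idle
cycle 16: idle
cycle 17: idle
cycle 18: W2.I1
cycle 19: W2.I2
cycle 20: W2.I3
cycle 21: W2.I4
cycle 22: W2.I5
cycle 23: W2.I6

Answer: 24 cycles, utilization 7/8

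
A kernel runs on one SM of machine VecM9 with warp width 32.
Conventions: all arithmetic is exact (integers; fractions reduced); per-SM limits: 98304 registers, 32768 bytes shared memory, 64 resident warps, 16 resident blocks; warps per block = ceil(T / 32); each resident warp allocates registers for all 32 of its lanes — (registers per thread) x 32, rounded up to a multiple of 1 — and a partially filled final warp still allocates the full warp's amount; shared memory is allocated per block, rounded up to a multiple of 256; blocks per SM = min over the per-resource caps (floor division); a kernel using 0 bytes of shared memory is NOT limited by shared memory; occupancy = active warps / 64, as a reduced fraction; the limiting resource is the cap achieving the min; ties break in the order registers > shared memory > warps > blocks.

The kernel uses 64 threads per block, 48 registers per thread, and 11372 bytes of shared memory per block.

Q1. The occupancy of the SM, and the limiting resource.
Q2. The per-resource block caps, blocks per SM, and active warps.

Answer: occupancy 1/16, limited by shared memory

registers: 32 blocks
shared memory: 2 blocks
warps: 32 blocks
blocks: 16 blocks

Answer: 2 blocks, 4 active warps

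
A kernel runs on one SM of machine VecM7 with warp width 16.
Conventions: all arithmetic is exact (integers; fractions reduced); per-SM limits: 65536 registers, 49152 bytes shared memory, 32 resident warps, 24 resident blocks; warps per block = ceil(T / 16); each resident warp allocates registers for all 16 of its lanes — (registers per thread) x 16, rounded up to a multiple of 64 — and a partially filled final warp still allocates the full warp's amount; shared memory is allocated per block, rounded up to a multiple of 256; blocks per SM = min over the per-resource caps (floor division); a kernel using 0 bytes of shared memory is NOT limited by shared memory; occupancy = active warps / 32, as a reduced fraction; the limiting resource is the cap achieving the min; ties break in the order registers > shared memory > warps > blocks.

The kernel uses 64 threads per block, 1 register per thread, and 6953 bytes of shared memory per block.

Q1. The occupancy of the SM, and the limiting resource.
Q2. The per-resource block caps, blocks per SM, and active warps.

Answer: occupancy 3/4, limited by shared memory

registers: 256 blocks
shared memory: 6 blocks
warps: 8 blocks
blocks: 24 blocks

Answer: 6 blocks, 24 active warps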